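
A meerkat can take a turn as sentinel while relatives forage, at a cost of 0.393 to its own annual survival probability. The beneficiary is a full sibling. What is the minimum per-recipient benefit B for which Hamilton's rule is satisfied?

r to a full sibling = 1/2 (full sibs share both parents — two paths of length 2: r = 2·(1/2)^2 = 1/2).
Hamilton's rule with n recipients of equal r: n·r·B > C, so B > C/(n·r) = 0.393/(1·0.5) = 0.786.

0.786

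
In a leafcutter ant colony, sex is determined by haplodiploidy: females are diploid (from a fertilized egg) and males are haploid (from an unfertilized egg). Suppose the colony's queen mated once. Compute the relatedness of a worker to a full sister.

Haplodiploid full sisters inherit their father's entire haploid genome identically (contributing 1/2) and on average half of their mother's contribution (1/2 · 1/2 = 1/4); r = 1/2 + 1/4 = 3/4.

0.75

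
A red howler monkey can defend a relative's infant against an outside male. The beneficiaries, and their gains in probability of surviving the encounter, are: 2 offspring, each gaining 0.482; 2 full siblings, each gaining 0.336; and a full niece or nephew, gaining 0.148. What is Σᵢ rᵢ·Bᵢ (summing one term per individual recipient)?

r to an offspring = 0.5 (one parent–offspring link: r = (1/2)^1 = 1/2).
r to a full sibling = 1/2 (full sibs share both parents — two paths of length 2: r = 2·(1/2)^2 = 1/2).
r to a full niece or nephew = 0.25 (full aunt/uncle↔niece/nephew: two paths of length 3 through the shared grandparent pair: r = 2·(1/2)^3 = 1/4).
Summing one r·B term per recipient: 2·0.5·0.482 + 2·0.5·0.336 + 1·0.25·0.148 = 0.855.

0.855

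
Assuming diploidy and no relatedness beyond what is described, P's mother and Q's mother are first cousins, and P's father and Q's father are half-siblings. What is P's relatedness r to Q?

0.09375

Independent pedigree routes through distinct common ancestors add.
P and Q are related in two ways: second cousins through their mothers (r = 1/32) and half first cousins through their fathers (r = 1/16).
r = 1/32 + 1/16 = 0.09375.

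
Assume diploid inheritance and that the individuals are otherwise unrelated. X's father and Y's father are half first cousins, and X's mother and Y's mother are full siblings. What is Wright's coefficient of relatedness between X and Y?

0.140625

With two independent routes of shared ancestry, r is the sum of the two contributions.
X and Y are related in two ways: half second cousins through their fathers (r = 1/64) and first cousins through their mothers (r = 1/8).
r = 1/64 + 1/8 = 0.140625.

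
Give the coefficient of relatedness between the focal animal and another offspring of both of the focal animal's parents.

Each parent–offspring link contributes a factor of 1/2, and independent paths through distinct common ancestors add.
Full sibs share both parents — two paths of length 2: r = 2·(1/2)^2 = 1/2.

0.5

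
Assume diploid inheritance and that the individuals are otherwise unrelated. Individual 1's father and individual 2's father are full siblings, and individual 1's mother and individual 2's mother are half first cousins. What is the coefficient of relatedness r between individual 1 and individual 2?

0.140625

Independent pedigree routes through distinct common ancestors add.
Individual 1 and individual 2 are related in two ways: first cousins through their fathers (r = 1/8) and half second cousins through their mothers (r = 1/64).
r = 1/8 + 1/64 = 0.140625.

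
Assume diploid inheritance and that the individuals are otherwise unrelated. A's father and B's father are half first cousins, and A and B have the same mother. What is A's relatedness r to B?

Independent pedigree routes through distinct common ancestors add.
A and B are related in two ways: half second cousins through their fathers (r = 1/64) and half-sibs through their shared mother (r = 1/4).
r = 1/64 + 1/4 = 17/64 = 0.265625.

0.265625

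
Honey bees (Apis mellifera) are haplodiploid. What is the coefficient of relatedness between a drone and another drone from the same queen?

0.5

Haploid brothers each carry a random half of the queen's diploid genome, so on average they share half: r = 1/2.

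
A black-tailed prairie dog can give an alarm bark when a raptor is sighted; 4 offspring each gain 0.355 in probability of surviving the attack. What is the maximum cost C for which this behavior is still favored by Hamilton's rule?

r to an offspring = 1/2 (one parent–offspring link: r = (1/2)^1 = 1/2).
Hamilton's rule: n·r·B > C, so the trait is favored while C < n·r·B = 4·0.5·0.355 = 0.71.

0.71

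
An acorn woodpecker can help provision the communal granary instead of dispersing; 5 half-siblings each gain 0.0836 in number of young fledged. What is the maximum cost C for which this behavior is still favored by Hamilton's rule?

r to a half-sibling = 1/4 (half-sibs share one parent — one path of length 2: r = (1/2)^2 = 1/4).
Hamilton's rule: n·r·B > C, so the trait is favored while C < n·r·B = 5·0.25·0.0836 = 0.1045.

0.1045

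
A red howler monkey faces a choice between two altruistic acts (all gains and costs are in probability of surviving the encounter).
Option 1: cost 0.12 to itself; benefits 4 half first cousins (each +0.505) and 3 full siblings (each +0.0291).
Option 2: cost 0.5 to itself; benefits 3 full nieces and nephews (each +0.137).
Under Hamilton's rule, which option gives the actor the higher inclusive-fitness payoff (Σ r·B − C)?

Option 1

Option 1: r to a half first cousin = 0.0625.
Option 1: r to a full sibling = 0.5.
Option 1: Σ r·B − C = (4·0.0625·0.505 + 3·0.5·0.0291) − 0.12 = 0.0499.
Option 2: r to a full niece or nephew = 0.25.
Option 2: Σ r·B − C = (3·0.25·0.137) − 0.5 = -0.39725.
Option 1 has the higher net inclusive-fitness payoff.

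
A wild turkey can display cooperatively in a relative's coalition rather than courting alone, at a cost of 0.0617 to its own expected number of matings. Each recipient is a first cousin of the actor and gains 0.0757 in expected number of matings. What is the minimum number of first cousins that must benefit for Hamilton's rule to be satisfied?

7

r to a first cousin = 0.125 (first cousins share one grandparent pair — two paths of length 4: r = 2·(1/2)^4 = 1/8).
Hamilton's rule: n·r·B > C  ⇒  n > C/(r·B) = 0.0617/(0.125·0.0757) = 6.52.
The smallest integer exceeding 6.52 is 7.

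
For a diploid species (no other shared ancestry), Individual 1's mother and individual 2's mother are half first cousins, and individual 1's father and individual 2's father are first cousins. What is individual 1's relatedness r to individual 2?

Relatedness sums over independent paths through distinct common ancestors.
Individual 1 and individual 2 are related in two ways: half second cousins through their mothers (r = 1/64) and second cousins through their fathers (r = 1/32).
r = 1/64 + 1/32 = 0.046875.

0.046875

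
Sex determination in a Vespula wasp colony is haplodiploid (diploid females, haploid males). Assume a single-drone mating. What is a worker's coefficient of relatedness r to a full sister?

Haplodiploid full sisters inherit their father's entire haploid genome identically (contributing 1/2) and on average half of their mother's contribution (1/2 · 1/2 = 1/4); r = 1/2 + 1/4 = 3/4.

0.75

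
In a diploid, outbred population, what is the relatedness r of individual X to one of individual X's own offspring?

Each parent–offspring link contributes a factor of 1/2, and independent paths through distinct common ancestors add.
One parent–offspring link: r = (1/2)^1 = 1/2.

0.5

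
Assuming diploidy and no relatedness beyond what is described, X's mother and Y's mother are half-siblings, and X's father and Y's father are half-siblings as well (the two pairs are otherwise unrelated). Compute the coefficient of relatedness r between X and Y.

0.125

Independent pedigree routes through distinct common ancestors add.
X and Y are related in two ways: half first cousins through their mothers (r = 1/16) and half first cousins through their fathers (r = 1/16).
r = 1/16 + 1/16 = 0.125.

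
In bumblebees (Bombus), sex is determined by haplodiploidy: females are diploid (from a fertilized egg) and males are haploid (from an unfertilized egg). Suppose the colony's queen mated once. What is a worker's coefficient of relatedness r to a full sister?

0.75

Haplodiploid full sisters inherit their father's entire haploid genome identically (contributing 1/2) and on average half of their mother's contribution (1/2 · 1/2 = 1/4); r = 1/2 + 1/4 = 3/4.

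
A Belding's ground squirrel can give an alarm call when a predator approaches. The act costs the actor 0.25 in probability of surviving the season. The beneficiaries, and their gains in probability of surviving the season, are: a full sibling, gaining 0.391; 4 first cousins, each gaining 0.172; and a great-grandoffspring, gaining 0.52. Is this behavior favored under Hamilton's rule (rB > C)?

Yes

Hamilton's rule: the trait is favored when the sum of r·B over every recipient exceeds the actor's cost C.
r to a full sibling = 0.5 (full sibs share both parents — two paths of length 2: r = 2·(1/2)^2 = 1/2).
r to a first cousin = 0.125 (first cousins share one grandparent pair — two paths of length 4: r = 2·(1/2)^4 = 1/8).
r to a great-grandoffspring = 1/8 (three parent–offspring links: r = (1/2)^3 = 1/8).
Summing one r·B term per recipient: 1·0.5·0.391 + 4·0.125·0.172 + 1·0.125·0.52 = 0.3465.
0.3465 > 0.25: the indirect benefit exceeds the cost.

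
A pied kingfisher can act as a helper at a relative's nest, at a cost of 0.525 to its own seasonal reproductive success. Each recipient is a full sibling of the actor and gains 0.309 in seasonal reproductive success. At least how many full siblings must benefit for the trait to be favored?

4

r to a full sibling = 1/2 (full sibs share both parents — two paths of length 2: r = 2·(1/2)^2 = 1/2).
Hamilton's rule: n·r·B > C  ⇒  n > C/(r·B) = 0.525/(0.5·0.309) = 3.398.
The smallest integer exceeding 3.398 is 4.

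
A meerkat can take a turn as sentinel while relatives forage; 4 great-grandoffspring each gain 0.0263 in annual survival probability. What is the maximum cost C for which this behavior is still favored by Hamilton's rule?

r to a great-grandoffspring = 1/8 (three parent–offspring links: r = (1/2)^3 = 1/8).
Hamilton's rule: n·r·B > C, so the trait is favored while C < n·r·B = 4·0.125·0.0263 = 0.01315.

0.01315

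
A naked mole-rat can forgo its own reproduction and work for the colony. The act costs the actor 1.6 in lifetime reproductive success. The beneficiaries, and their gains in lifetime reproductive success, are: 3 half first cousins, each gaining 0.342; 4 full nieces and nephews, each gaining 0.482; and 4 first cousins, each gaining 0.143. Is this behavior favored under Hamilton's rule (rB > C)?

No

Hamilton's rule: the trait is favored when the sum of r·B over every recipient exceeds the actor's cost C.
r to a half first cousin = 1/16 (half first cousins share one grandparent — one path of length 4: r = (1/2)^4 = 1/16).
r to a full niece or nephew = 1/4 (full aunt/uncle↔niece/nephew: two paths of length 3 through the shared grandparent pair: r = 2·(1/2)^3 = 1/4).
r to a first cousin = 1/8 (first cousins share one grandparent pair — two paths of length 4: r = 2·(1/2)^4 = 1/8).
Summing one r·B term per recipient: 3·0.0625·0.342 + 4·0.25·0.482 + 4·0.125·0.143 = 0.617625.
0.617625 < 1.6: the indirect benefit is less than the cost.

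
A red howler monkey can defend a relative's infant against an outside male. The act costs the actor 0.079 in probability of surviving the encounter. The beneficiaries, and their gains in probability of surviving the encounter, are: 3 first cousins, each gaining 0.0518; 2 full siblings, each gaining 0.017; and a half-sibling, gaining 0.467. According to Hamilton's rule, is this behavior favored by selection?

Yes

Hamilton's rule: the trait is favored when the sum of r·B over every recipient exceeds the actor's cost C.
r to a first cousin = 1/8 (first cousins share one grandparent pair — two paths of length 4: r = 2·(1/2)^4 = 1/8).
r to a full sibling = 1/2 (full sibs share both parents — two paths of length 2: r = 2·(1/2)^2 = 1/2).
r to a half-sibling = 1/4 (half-sibs share one parent — one path of length 2: r = (1/2)^2 = 1/4).
Summing one r·B term per recipient: 3·0.125·0.0518 + 2·0.5·0.017 + 1·0.25·0.467 = 0.153175.
0.153175 > 0.079: the indirect benefit exceeds the cost.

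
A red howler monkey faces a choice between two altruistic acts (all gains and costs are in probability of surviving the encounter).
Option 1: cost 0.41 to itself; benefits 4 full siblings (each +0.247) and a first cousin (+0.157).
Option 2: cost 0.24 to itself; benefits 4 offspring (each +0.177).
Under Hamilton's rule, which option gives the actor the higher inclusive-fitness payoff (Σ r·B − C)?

Option 2

Option 1: r to a full sibling = 0.5.
Option 1: r to a first cousin = 0.125.
Option 1: Σ r·B − C = (4·0.5·0.247 + 1·0.125·0.157) − 0.41 = 0.103625.
Option 2: r to an offspring = 0.5.
Option 2: Σ r·B − C = (4·0.5·0.177) − 0.24 = 0.114.
Option 2 has the higher net inclusive-fitness payoff.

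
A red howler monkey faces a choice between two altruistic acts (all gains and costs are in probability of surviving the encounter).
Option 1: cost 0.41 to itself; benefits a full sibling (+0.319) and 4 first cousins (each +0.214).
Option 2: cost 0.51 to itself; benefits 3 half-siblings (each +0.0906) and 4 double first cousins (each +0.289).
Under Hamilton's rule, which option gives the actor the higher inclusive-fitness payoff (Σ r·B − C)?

Option 1

Option 1: r to a full sibling = 0.5.
Option 1: r to a first cousin = 0.125.
Option 1: Σ r·B − C = (1·0.5·0.319 + 4·0.125·0.214) − 0.41 = -0.1435.
Option 2: r to a half-sibling = 0.25.
Option 2: r to a double first cousin = 0.25.
Option 2: Σ r·B − C = (3·0.25·0.0906 + 4·0.25·0.289) − 0.51 = -0.15305.
Option 1 has the higher net inclusive-fitness payoff.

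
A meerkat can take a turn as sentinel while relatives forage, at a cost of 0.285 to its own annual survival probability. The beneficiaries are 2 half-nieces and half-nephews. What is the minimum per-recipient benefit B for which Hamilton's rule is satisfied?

1.14

r to a half-niece or half-nephew = 1/8 (half-aunt/uncle↔niece/nephew: one path of length 3: r = (1/2)^3 = 1/8).
Hamilton's rule with n recipients of equal r: n·r·B > C, so B > C/(n·r) = 0.285/(2·0.125) = 1.14.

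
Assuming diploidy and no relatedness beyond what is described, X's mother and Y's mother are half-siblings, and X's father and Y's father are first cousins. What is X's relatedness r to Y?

0.09375

Wright's path rule: contributions from independent ancestry routes add.
X and Y are related in two ways: half first cousins through their mothers (r = 1/16) and second cousins through their fathers (r = 1/32).
r = 1/16 + 1/32 = 3/32 = 0.09375.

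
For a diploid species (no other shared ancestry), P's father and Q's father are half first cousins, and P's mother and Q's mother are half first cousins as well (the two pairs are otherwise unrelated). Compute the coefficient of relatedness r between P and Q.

Wright's path rule: contributions from independent ancestry routes add.
P and Q are related in two ways: half second cousins through their fathers (r = 1/64) and half second cousins through their mothers (r = 1/64).
r = 1/64 + 1/64 = 1/32 = 0.03125.

0.03125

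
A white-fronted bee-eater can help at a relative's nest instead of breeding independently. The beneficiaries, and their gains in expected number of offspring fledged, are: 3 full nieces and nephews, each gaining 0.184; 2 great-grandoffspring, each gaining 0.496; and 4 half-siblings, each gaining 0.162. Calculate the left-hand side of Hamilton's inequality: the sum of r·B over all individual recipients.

r to a full niece or nephew = 0.25 (full aunt/uncle↔niece/nephew: two paths of length 3 through the shared grandparent pair: r = 2·(1/2)^3 = 1/4).
r to a great-grandoffspring = 0.125 (three parent–offspring links: r = (1/2)^3 = 1/8).
r to a half-sibling = 0.25 (half-sibs share one parent — one path of length 2: r = (1/2)^2 = 1/4).
Summing one r·B term per recipient: 3·0.25·0.184 + 2·0.125·0.496 + 4·0.25·0.162 = 0.424.

0.424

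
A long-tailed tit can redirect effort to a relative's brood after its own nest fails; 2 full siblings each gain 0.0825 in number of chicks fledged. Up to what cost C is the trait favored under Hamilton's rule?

r to a full sibling = 0.5 (full sibs share both parents — two paths of length 2: r = 2·(1/2)^2 = 1/2).
Hamilton's rule: n·r·B > C, so the trait is favored while C < n·r·B = 2·0.5·0.0825 = 0.0825.

0.0825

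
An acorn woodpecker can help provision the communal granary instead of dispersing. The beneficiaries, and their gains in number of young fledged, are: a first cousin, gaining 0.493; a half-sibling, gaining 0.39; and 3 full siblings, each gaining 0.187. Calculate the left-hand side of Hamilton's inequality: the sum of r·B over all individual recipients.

r to a first cousin = 0.125 (first cousins share one grandparent pair — two paths of length 4: r = 2·(1/2)^4 = 1/8).
r to a half-sibling = 0.25 (half-sibs share one parent — one path of length 2: r = (1/2)^2 = 1/4).
r to a full sibling = 1/2 (full sibs share both parents — two paths of length 2: r = 2·(1/2)^2 = 1/2).
Summing one r·B term per recipient: 1·0.125·0.493 + 1·0.25·0.39 + 3·0.5·0.187 = 0.439625.

0.439625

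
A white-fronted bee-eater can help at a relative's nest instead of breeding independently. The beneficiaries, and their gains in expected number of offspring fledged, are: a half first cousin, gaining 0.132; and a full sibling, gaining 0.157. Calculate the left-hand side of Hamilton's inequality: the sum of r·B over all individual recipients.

0.08675

r to a half first cousin = 1/16 (half first cousins share one grandparent — one path of length 4: r = (1/2)^4 = 1/16).
r to a full sibling = 0.5 (full sibs share both parents — two paths of length 2: r = 2·(1/2)^2 = 1/2).
Summing one r·B term per recipient: 1·0.0625·0.132 + 1·0.5·0.157 = 0.08675.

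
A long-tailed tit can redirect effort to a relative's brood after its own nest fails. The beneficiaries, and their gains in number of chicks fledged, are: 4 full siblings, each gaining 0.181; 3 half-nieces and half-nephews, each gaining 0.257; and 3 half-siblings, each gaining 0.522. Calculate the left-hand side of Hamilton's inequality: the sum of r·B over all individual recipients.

r to a full sibling = 0.5 (full sibs share both parents — two paths of length 2: r = 2·(1/2)^2 = 1/2).
r to a half-niece or half-nephew = 1/8 (half-aunt/uncle↔niece/nephew: one path of length 3: r = (1/2)^3 = 1/8).
r to a half-sibling = 0.25 (half-sibs share one parent — one path of length 2: r = (1/2)^2 = 1/4).
Summing one r·B term per recipient: 4·0.5·0.181 + 3·0.125·0.257 + 3·0.25·0.522 = 0.849875.

0.849875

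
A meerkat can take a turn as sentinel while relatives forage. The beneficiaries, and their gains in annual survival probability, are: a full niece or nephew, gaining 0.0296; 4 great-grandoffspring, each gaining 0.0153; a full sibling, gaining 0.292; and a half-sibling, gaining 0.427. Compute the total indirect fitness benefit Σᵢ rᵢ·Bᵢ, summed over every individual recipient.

r to a full niece or nephew = 0.25 (full aunt/uncle↔niece/nephew: two paths of length 3 through the shared grandparent pair: r = 2·(1/2)^3 = 1/4).
r to a great-grandoffspring = 0.125 (three parent–offspring links: r = (1/2)^3 = 1/8).
r to a full sibling = 0.5 (full sibs share both parents — two paths of length 2: r = 2·(1/2)^2 = 1/2).
r to a half-sibling = 1/4 (half-sibs share one parent — one path of length 2: r = (1/2)^2 = 1/4).
Summing one r·B term per recipient: 1·0.25·0.0296 + 4·0.125·0.0153 + 1·0.5·0.292 + 1·0.25·0.427 = 0.2678.

0.2678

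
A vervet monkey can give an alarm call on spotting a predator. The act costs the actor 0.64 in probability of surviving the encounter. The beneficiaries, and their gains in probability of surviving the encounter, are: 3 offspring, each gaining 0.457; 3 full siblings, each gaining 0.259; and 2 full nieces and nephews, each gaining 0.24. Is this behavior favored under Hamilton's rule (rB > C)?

Hamilton's rule: the trait is favored when the sum of r·B over every recipient exceeds the actor's cost C.
r to an offspring = 1/2 (one parent–offspring link: r = (1/2)^1 = 1/2).
r to a full sibling = 1/2 (full sibs share both parents — two paths of length 2: r = 2·(1/2)^2 = 1/2).
r to a full niece or nephew = 1/4 (full aunt/uncle↔niece/nephew: two paths of length 3 through the shared grandparent pair: r = 2·(1/2)^3 = 1/4).
Summing one r·B term per recipient: 3·0.5·0.457 + 3·0.5·0.259 + 2·0.25·0.24 = 1.194.
1.194 > 0.64: the indirect benefit exceeds the cost.

Yes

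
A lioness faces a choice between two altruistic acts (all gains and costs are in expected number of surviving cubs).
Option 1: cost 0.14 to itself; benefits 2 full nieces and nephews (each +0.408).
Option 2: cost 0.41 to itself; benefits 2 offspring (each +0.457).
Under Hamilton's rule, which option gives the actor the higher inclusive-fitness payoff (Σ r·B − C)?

Option 1: r to a full niece or nephew = 0.25.
Option 1: Σ r·B − C = (2·0.25·0.408) − 0.14 = 0.064.
Option 2: r to an offspring = 0.5.
Option 2: Σ r·B − C = (2·0.5·0.457) − 0.41 = 0.047.
Option 1 has the higher net inclusive-fitness payoff.

Option 1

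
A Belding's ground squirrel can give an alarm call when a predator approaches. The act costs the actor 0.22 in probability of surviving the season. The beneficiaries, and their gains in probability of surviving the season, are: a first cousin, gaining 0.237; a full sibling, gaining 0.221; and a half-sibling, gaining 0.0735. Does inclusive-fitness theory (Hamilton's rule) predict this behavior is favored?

No

Hamilton's rule: the trait is favored when the sum of r·B over every recipient exceeds the actor's cost C.
r to a first cousin = 1/8 (first cousins share one grandparent pair — two paths of length 4: r = 2·(1/2)^4 = 1/8).
r to a full sibling = 0.5 (full sibs share both parents — two paths of length 2: r = 2·(1/2)^2 = 1/2).
r to a half-sibling = 0.25 (half-sibs share one parent — one path of length 2: r = (1/2)^2 = 1/4).
Summing one r·B term per recipient: 1·0.125·0.237 + 1·0.5·0.221 + 1·0.25·0.0735 = 0.1585.
0.1585 < 0.22: the indirect benefit is less than the cost.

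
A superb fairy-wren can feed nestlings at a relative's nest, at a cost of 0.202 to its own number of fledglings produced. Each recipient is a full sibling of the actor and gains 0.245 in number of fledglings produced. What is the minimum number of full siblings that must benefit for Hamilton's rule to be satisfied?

r to a full sibling = 0.5 (full sibs share both parents — two paths of length 2: r = 2·(1/2)^2 = 1/2).
Hamilton's rule: n·r·B > C  ⇒  n > C/(r·B) = 0.202/(0.5·0.245) = 1.649.
The smallest integer exceeding 1.649 is 2.

2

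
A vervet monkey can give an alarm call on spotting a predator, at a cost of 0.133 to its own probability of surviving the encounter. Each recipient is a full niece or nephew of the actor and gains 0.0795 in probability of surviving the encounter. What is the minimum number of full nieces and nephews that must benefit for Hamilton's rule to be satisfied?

7

r to a full niece or nephew = 1/4 (full aunt/uncle↔niece/nephew: two paths of length 3 through the shared grandparent pair: r = 2·(1/2)^3 = 1/4).
Hamilton's rule: n·r·B > C  ⇒  n > C/(r·B) = 0.133/(0.25·0.0795) = 6.692.
The smallest integer exceeding 6.692 is 7.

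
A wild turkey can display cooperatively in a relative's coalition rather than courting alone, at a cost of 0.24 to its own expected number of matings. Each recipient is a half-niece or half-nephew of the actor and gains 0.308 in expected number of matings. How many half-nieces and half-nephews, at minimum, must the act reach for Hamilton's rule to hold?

r to a half-niece or half-nephew = 0.125 (half-aunt/uncle↔niece/nephew: one path of length 3: r = (1/2)^3 = 1/8).
Hamilton's rule: n·r·B > C  ⇒  n > C/(r·B) = 0.24/(0.125·0.308) = 6.234.
The smallest integer exceeding 6.234 is 7.

7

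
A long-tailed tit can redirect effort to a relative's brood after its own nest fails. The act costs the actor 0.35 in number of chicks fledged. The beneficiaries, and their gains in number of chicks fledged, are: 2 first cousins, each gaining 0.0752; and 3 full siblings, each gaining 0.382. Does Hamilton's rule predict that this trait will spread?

Hamilton's rule: the trait is favored when the sum of r·B over every recipient exceeds the actor's cost C.
r to a first cousin = 1/8 (first cousins share one grandparent pair — two paths of length 4: r = 2·(1/2)^4 = 1/8).
r to a full sibling = 1/2 (full sibs share both parents — two paths of length 2: r = 2·(1/2)^2 = 1/2).
Summing one r·B term per recipient: 2·0.125·0.0752 + 3·0.5·0.382 = 0.5918.
0.5918 > 0.35: the indirect benefit exceeds the cost.

Yes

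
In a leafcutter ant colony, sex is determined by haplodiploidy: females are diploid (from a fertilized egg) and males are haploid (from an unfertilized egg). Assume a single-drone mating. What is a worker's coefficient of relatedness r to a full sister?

0.75

Haplodiploid full sisters inherit their father's entire haploid genome identically (contributing 1/2) and on average half of their mother's contribution (1/2 · 1/2 = 1/4); r = 1/2 + 1/4 = 3/4.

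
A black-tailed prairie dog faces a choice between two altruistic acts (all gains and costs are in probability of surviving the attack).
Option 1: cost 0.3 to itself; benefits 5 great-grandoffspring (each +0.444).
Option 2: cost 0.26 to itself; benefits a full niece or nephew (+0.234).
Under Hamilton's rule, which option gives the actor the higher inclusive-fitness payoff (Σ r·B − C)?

Option 1

Option 1: r to a great-grandoffspring = 0.125.
Option 1: Σ r·B − C = (5·0.125·0.444) − 0.3 = -0.0225.
Option 2: r to a full niece or nephew = 0.25.
Option 2: Σ r·B − C = (1·0.25·0.234) − 0.26 = -0.2015.
Option 1 has the higher net inclusive-fitness payoff.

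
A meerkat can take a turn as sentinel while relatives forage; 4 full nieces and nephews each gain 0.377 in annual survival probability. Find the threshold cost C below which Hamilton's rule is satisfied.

r to a full niece or nephew = 1/4 (full aunt/uncle↔niece/nephew: two paths of length 3 through the shared grandparent pair: r = 2·(1/2)^3 = 1/4).
Hamilton's rule: n·r·B > C, so the trait is favored while C < n·r·B = 4·0.25·0.377 = 0.377.

0.377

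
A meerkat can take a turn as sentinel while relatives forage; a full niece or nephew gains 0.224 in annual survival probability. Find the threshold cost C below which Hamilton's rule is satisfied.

0.056

r to a full niece or nephew = 0.25 (full aunt/uncle↔niece/nephew: two paths of length 3 through the shared grandparent pair: r = 2·(1/2)^3 = 1/4).
Hamilton's rule: n·r·B > C, so the trait is favored while C < n·r·B = 1·0.25·0.224 = 0.056.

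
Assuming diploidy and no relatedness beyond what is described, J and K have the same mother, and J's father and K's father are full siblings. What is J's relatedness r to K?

Relatedness sums over independent paths through distinct common ancestors.
J and K are related in two ways: half-sibs through their shared mother (r = 1/4) and first cousins through their fathers (r = 1/8).
r = 1/4 + 1/8 = 3/8 = 0.375.

0.375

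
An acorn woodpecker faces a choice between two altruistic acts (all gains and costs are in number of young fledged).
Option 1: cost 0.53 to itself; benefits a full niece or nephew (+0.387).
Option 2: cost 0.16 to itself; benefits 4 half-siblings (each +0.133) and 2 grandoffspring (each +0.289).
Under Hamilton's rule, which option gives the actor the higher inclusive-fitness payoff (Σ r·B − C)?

Option 2

Option 1: r to a full niece or nephew = 0.25.
Option 1: Σ r·B − C = (1·0.25·0.387) − 0.53 = -0.43325.
Option 2: r to a half-sibling = 0.25.
Option 2: r to a grandoffspring = 0.25.
Option 2: Σ r·B − C = (4·0.25·0.133 + 2·0.25·0.289) − 0.16 = 0.1175.
Option 2 has the higher net inclusive-fitness payoff.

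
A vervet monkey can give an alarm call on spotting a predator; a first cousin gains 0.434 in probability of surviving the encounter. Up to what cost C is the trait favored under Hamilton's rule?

0.05425

r to a first cousin = 0.125 (first cousins share one grandparent pair — two paths of length 4: r = 2·(1/2)^4 = 1/8).
Hamilton's rule: n·r·B > C, so the trait is favored while C < n·r·B = 1·0.125·0.434 = 0.05425.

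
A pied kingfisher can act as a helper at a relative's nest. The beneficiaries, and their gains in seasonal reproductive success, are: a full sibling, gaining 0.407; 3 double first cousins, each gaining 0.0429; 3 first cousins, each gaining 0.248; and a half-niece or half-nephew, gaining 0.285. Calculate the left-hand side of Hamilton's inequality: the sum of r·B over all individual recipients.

r to a full sibling = 1/2 (full sibs share both parents — two paths of length 2: r = 2·(1/2)^2 = 1/2).
r to a double first cousin = 0.25 (double first cousins share both grandparent pairs — four paths of length 4: r = 4·(1/2)^4 = 1/4).
r to a first cousin = 0.125 (first cousins share one grandparent pair — two paths of length 4: r = 2·(1/2)^4 = 1/8).
r to a half-niece or half-nephew = 1/8 (half-aunt/uncle↔niece/nephew: one path of length 3: r = (1/2)^3 = 1/8).
Summing one r·B term per recipient: 1·0.5·0.407 + 3·0.25·0.0429 + 3·0.125·0.248 + 1·0.125·0.285 = 0.3643.

0.3643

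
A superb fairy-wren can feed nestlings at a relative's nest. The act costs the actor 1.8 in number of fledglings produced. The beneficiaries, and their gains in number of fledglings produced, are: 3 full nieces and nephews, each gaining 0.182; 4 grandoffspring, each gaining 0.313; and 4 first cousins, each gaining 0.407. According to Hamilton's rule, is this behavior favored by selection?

Hamilton's rule: the trait is favored when the sum of r·B over every recipient exceeds the actor's cost C.
r to a full niece or nephew = 1/4 (full aunt/uncle↔niece/nephew: two paths of length 3 through the shared grandparent pair: r = 2·(1/2)^3 = 1/4).
r to a grandoffspring = 0.25 (two parent–offspring links: r = (1/2)^2 = 1/4).
r to a first cousin = 1/8 (first cousins share one grandparent pair — two paths of length 4: r = 2·(1/2)^4 = 1/8).
Summing one r·B term per recipient: 3·0.25·0.182 + 4·0.25·0.313 + 4·0.125·0.407 = 0.653.
0.653 < 1.8: the indirect benefit is less than the cost.

No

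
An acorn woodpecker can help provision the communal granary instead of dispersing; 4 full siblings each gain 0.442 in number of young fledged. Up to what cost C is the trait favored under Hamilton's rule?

0.884

r to a full sibling = 0.5 (full sibs share both parents — two paths of length 2: r = 2·(1/2)^2 = 1/2).
Hamilton's rule: n·r·B > C, so the trait is favored while C < n·r·B = 4·0.5·0.442 = 0.884.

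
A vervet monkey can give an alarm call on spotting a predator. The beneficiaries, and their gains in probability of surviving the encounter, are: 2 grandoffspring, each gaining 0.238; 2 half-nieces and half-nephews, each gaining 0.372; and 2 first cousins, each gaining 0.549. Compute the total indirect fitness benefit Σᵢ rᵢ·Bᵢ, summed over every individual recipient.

0.34925

r to a grandoffspring = 0.25 (two parent–offspring links: r = (1/2)^2 = 1/4).
r to a half-niece or half-nephew = 0.125 (half-aunt/uncle↔niece/nephew: one path of length 3: r = (1/2)^3 = 1/8).
r to a first cousin = 0.125 (first cousins share one grandparent pair — two paths of length 4: r = 2·(1/2)^4 = 1/8).
Summing one r·B term per recipient: 2·0.25·0.238 + 2·0.125·0.372 + 2·0.125·0.549 = 0.34925.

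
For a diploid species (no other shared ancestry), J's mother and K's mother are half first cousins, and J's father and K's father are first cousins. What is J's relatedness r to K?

Wright's path rule: contributions from independent ancestry routes add.
J and K are related in two ways: half second cousins through their mothers (r = 1/64) and second cousins through their fathers (r = 1/32).
r = 1/64 + 1/32 = 3/64 = 0.046875.

0.046875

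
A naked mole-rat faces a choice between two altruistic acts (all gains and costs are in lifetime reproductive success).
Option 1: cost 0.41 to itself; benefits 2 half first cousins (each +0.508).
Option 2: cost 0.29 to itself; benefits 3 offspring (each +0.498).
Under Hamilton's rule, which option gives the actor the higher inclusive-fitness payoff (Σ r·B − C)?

Option 1: r to a half first cousin = 0.0625.
Option 1: Σ r·B − C = (2·0.0625·0.508) − 0.41 = -0.3465.
Option 2: r to an offspring = 0.5.
Option 2: Σ r·B − C = (3·0.5·0.498) − 0.29 = 0.457.
Option 2 has the higher net inclusive-fitness payoff.

Option 2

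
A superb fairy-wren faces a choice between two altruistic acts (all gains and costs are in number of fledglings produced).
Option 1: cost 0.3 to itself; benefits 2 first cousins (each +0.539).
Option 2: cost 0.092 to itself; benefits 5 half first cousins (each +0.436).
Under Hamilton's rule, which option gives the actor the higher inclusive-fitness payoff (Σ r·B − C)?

Option 2

Option 1: r to a first cousin = 0.125.
Option 1: Σ r·B − C = (2·0.125·0.539) − 0.3 = -0.16525.
Option 2: r to a half first cousin = 0.0625.
Option 2: Σ r·B − C = (5·0.0625·0.436) − 0.092 = 0.04425.
Option 2 has the higher net inclusive-fitness payoff.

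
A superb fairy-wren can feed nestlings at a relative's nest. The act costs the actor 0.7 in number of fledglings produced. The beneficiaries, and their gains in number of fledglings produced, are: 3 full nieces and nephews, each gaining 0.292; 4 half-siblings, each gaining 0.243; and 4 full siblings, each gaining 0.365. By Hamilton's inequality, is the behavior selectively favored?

Hamilton's rule: the trait is favored when the sum of r·B over every recipient exceeds the actor's cost C.
r to a full niece or nephew = 0.25 (full aunt/uncle↔niece/nephew: two paths of length 3 through the shared grandparent pair: r = 2·(1/2)^3 = 1/4).
r to a half-sibling = 1/4 (half-sibs share one parent — one path of length 2: r = (1/2)^2 = 1/4).
r to a full sibling = 0.5 (full sibs share both parents — two paths of length 2: r = 2·(1/2)^2 = 1/2).
Summing one r·B term per recipient: 3·0.25·0.292 + 4·0.25·0.243 + 4·0.5·0.365 = 1.192.
1.192 > 0.7: the indirect benefit exceeds the cost.

Yes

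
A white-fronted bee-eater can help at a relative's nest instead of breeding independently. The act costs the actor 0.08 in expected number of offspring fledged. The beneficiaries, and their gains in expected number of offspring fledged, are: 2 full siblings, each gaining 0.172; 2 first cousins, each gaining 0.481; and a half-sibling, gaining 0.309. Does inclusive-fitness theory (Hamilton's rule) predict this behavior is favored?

Hamilton's rule: the trait is favored when the sum of r·B over every recipient exceeds the actor's cost C.
r to a full sibling = 1/2 (full sibs share both parents — two paths of length 2: r = 2·(1/2)^2 = 1/2).
r to a first cousin = 1/8 (first cousins share one grandparent pair — two paths of length 4: r = 2·(1/2)^4 = 1/8).
r to a half-sibling = 0.25 (half-sibs share one parent — one path of length 2: r = (1/2)^2 = 1/4).
Summing one r·B term per recipient: 2·0.5·0.172 + 2·0.125·0.481 + 1·0.25·0.309 = 0.3695.
0.3695 > 0.08: the indirect benefit exceeds the cost.

Yes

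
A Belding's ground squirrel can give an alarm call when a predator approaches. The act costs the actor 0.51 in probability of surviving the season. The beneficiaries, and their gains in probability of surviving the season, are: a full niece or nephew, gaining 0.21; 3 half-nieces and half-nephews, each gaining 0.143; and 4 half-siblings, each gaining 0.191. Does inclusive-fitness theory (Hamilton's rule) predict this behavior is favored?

Hamilton's rule: the trait is favored when the sum of r·B over every recipient exceeds the actor's cost C.
r to a full niece or nephew = 1/4 (full aunt/uncle↔niece/nephew: two paths of length 3 through the shared grandparent pair: r = 2·(1/2)^3 = 1/4).
r to a half-niece or half-nephew = 0.125 (half-aunt/uncle↔niece/nephew: one path of length 3: r = (1/2)^3 = 1/8).
r to a half-sibling = 1/4 (half-sibs share one parent — one path of length 2: r = (1/2)^2 = 1/4).
Summing one r·B term per recipient: 1·0.25·0.21 + 3·0.125·0.143 + 4·0.25·0.191 = 0.297125.
0.297125 < 0.51: the indirect benefit is less than the cost.

No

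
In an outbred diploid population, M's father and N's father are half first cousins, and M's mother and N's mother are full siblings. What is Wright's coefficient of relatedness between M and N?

With two independent routes of shared ancestry, r is the sum of the two contributions.
M and N are related in two ways: half second cousins through their fathers (r = 1/64) and first cousins through their mothers (r = 1/8).
r = 1/64 + 1/8 = 0.140625.

0.140625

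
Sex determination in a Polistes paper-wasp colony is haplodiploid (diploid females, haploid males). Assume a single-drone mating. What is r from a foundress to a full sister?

Haplodiploid full sisters inherit their father's entire haploid genome identically (contributing 1/2) and on average half of their mother's contribution (1/2 · 1/2 = 1/4); r = 1/2 + 1/4 = 3/4.

0.75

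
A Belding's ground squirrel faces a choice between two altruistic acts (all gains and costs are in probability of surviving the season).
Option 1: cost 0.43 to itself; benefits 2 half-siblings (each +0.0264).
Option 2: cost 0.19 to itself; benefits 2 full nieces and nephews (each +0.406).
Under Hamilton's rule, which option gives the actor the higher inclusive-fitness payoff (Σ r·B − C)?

Option 1: r to a half-sibling = 0.25.
Option 1: Σ r·B − C = (2·0.25·0.0264) − 0.43 = -0.4168.
Option 2: r to a full niece or nephew = 0.25.
Option 2: Σ r·B − C = (2·0.25·0.406) − 0.19 = 0.013.
Option 2 has the higher net inclusive-fitness payoff.

Option 2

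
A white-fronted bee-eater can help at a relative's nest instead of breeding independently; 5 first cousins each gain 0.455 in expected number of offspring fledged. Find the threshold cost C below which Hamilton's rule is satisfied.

0.284375

r to a first cousin = 1/8 (first cousins share one grandparent pair — two paths of length 4: r = 2·(1/2)^4 = 1/8).
Hamilton's rule: n·r·B > C, so the trait is favored while C < n·r·B = 5·0.125·0.455 = 0.284375.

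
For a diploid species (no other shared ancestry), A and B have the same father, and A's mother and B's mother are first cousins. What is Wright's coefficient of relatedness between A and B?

Wright's path rule: contributions from independent ancestry routes add.
A and B are related in two ways: half-sibs through their shared father (r = 1/4) and second cousins through their mothers (r = 1/32).
r = 1/4 + 1/32 = 0.28125.

0.28125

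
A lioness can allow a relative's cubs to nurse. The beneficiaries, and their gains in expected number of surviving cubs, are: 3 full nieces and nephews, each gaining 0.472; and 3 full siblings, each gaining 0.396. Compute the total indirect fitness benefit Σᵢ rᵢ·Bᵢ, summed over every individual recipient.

0.948

r to a full niece or nephew = 0.25 (full aunt/uncle↔niece/nephew: two paths of length 3 through the shared grandparent pair: r = 2·(1/2)^3 = 1/4).
r to a full sibling = 0.5 (full sibs share both parents — two paths of length 2: r = 2·(1/2)^2 = 1/2).
Summing one r·B term per recipient: 3·0.25·0.472 + 3·0.5·0.396 = 0.948.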